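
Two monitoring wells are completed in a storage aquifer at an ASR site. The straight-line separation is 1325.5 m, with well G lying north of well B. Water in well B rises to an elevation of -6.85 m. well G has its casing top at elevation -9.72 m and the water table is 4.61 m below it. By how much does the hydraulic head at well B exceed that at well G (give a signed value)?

Δh ≈ 7.48 m

Total head at well B: h = -6.85 m (water level in the piezometer is the total head).
Total head at well G: h = -9.72 − 4.61 = -14.33 m.
Head difference: h(well B) − h(well G) = -6.85 − (-14.33) = 7.48 m.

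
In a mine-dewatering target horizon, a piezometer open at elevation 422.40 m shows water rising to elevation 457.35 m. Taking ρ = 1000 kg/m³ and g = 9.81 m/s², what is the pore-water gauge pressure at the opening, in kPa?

Pressure head ψ = h − z = 457.35 − 422.40 = 34.95 m.
P = ρgψ = 1000 × 9.81 × 34.95 = 342860 Pa ≈ 343 kPa.

P ≈ 343 kPa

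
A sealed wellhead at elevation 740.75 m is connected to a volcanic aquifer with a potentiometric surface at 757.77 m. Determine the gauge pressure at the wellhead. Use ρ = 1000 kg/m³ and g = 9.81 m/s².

Head above the cap: Δh = 757.77 − 740.75 = 17.02 m.
P = ρgΔh = 1000 × 9.81 × 17.02 = 166966 Pa ≈ 167 kPa.

P ≈ 167 kPa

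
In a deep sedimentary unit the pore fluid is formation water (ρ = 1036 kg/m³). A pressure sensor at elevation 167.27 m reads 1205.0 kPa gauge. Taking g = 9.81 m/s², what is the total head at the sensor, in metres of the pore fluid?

h ≈ 285.84 m

ψ = P/(ρg) = 1205.0×1000 / (1036 × 9.81) = 118.57 m.
h = z + ψ = 167.27 + 118.57 = 285.84 m.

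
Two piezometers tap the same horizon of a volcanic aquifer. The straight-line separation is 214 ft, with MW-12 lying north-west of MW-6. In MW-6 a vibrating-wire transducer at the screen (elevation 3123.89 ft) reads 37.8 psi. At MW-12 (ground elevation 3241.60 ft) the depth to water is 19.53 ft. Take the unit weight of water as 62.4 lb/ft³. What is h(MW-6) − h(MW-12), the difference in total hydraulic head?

Pressure head at MW-6: ψ = 144·P/γ = 144 × 37.8 / 62.4 = 87.23 ft.
Total head at MW-6: h = z + ψ = 3123.89 + 87.23 = 3211.12 ft.
Total head at MW-12: h = 3241.60 − 19.53 = 3222.07 ft.
Head difference: h(MW-6) − h(MW-12) = 3211.12 − 3222.07 = -10.95 ft.

Δh ≈ -10.95 ft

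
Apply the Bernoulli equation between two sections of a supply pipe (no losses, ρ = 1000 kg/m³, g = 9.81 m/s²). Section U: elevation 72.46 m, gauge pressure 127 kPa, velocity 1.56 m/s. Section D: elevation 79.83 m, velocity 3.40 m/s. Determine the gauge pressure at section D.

Pressure head at U: ψ₁ = P₁/(ρg) = 127×1000 / (1000 × 9.81) = 12.95 m.
Velocity heads: v₁²/2g = 1.56²/19.62 = 0.124 m; v₂²/2g = 3.40²/19.62 = 0.589 m.
Total head H = z₁ + ψ₁ + v₁²/2g = 72.46 + 12.95 + 0.124 = 85.53 m.
ψ₂ = H − z₂ − v₂²/2g = 85.53 − 79.83 − 0.589 = 5.11 m.
P₂ = ρgψ₂ = 1000 × 9.81 × 5.11 ≈ 50.1 kPa.

P₂ ≈ 50.1 kPa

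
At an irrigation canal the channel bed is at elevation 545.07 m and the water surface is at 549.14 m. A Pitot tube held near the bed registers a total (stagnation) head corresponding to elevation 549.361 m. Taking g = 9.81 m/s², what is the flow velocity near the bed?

Near the bed, under hydrostatic conditions, the piezometric head (z + ψ) equals the free-surface elevation, 549.14 m.
Velocity head = total − piezometric = 549.361 − 549.14 = 0.221 m.
v = √(2g·h_v) = √(2 × 9.81 × 0.221) = 2.08 m/s.

v ≈ 2.08 m/s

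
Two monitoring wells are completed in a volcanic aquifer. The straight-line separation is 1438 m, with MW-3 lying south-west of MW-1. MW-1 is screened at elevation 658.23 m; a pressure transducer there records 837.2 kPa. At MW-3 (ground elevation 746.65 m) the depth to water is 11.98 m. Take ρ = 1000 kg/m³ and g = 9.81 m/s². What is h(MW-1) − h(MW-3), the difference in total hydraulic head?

Pressure head at MW-1: ψ = P/(ρg) = 837.2×1000 / (1000 × 9.81) = 85.34 m.
Total head at MW-1: h = z + ψ = 658.23 + 85.34 = 743.57 m.
Total head at MW-3: h = 746.65 − 11.98 = 734.67 m.
Head difference: h(MW-1) − h(MW-3) = 743.57 − 734.67 = 8.90 m.

Δh ≈ 8.90 m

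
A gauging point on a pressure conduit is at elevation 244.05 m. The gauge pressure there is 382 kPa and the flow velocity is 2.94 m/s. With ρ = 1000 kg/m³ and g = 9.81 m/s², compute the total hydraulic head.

h ≈ 283.43 m

Pressure head ψ = P/(ρg) = 382×1000 / (1000 × 9.81) = 38.94 m.
Velocity head = v²/(2g) = 2.94² / (2 × 9.81) = 0.441 m.
h = z + ψ + v²/(2g) = 244.05 + 38.94 + 0.441 = 283.43 m.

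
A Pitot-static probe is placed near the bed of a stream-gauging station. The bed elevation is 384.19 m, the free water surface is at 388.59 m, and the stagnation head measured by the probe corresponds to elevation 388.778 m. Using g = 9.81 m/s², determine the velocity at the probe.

Near the bed, under hydrostatic conditions, the piezometric head (z + ψ) equals the free-surface elevation, 388.59 m.
Velocity head = total − piezometric = 388.778 − 388.59 = 0.188 m.
v = √(2g·h_v) = √(2 × 9.81 × 0.188) = 1.92 m/s.

v ≈ 1.92 m/s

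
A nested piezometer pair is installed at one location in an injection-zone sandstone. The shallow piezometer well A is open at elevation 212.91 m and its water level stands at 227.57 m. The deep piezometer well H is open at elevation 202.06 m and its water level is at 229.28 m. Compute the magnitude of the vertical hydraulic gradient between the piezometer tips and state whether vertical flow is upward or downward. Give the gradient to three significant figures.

|i_v| ≈ 0.158; vertical flow is upward

Total head at well A: h = 227.57 m (water level in the standpipe).
Total head at well H: h = 229.28 m.
Δh = h(well A) − h(well H) = 227.57 − 229.28 = -1.71 m.
Vertical separation Δz = 212.91 − 202.06 = 10.85 m.
|i_v| = |Δh| / Δz = 1.71 / 10.85 = 0.158.
Head is higher in the deep piezometer, so vertical flow is upward (discharge condition).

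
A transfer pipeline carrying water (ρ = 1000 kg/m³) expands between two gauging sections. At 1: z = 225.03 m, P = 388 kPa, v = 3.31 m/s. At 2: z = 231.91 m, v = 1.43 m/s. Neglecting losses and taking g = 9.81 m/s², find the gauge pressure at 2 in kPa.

Pressure head at 1: ψ₁ = P₁/(ρg) = 388×1000 / (1000 × 9.81) = 39.55 m.
Velocity heads: v₁²/2g = 3.31²/19.62 = 0.558 m; v₂²/2g = 1.43²/19.62 = 0.104 m.
Total head H = z₁ + ψ₁ + v₁²/2g = 225.03 + 39.55 + 0.558 = 265.14 m.
ψ₂ = H − z₂ − v₂²/2g = 265.14 − 231.91 − 0.104 = 33.13 m.
P₂ = ρgψ₂ = 1000 × 9.81 × 33.13 ≈ 325 kPa.

P₂ ≈ 325 kPa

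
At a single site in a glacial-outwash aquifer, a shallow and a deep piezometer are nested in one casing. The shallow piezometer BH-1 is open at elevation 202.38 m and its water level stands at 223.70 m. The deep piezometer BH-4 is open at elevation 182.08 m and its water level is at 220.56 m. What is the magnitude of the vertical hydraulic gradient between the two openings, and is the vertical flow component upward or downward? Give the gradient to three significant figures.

|i_v| ≈ 0.155; vertical flow is downward

Total head at BH-1: h = 223.70 m (water level in the standpipe).
Total head at BH-4: h = 220.56 m.
Δh = h(BH-1) − h(BH-4) = 223.70 − 220.56 = 3.14 m.
Vertical separation Δz = 202.38 − 182.08 = 20.30 m.
|i_v| = |Δh| / Δz = 3.14 / 20.30 = 0.155.
Head is higher in the shallow piezometer, so vertical flow is downward (recharge condition).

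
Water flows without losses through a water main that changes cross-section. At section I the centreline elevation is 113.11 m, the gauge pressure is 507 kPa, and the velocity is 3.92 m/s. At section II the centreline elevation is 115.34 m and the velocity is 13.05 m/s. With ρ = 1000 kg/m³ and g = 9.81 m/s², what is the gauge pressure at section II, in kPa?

P₂ ≈ 408 kPa

Pressure head at I: ψ₁ = P₁/(ρg) = 507×1000 / (1000 × 9.81) = 51.68 m.
Velocity heads: v₁²/2g = 3.92²/19.62 = 0.783 m; v₂²/2g = 13.05²/19.62 = 8.680 m.
Total head H = z₁ + ψ₁ + v₁²/2g = 113.11 + 51.68 + 0.783 = 165.57 m.
ψ₂ = H − z₂ − v₂²/2g = 165.57 − 115.34 − 8.680 = 41.55 m.
P₂ = ρgψ₂ = 1000 × 9.81 × 41.55 ≈ 408 kPa.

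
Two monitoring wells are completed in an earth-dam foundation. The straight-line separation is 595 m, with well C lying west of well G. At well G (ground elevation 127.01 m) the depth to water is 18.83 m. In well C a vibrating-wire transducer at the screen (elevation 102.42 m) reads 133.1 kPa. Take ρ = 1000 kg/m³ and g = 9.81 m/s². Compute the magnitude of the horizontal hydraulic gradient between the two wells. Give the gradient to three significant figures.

i ≈ 0.0131

Total head at well G: h = 127.01 − 18.83 = 108.18 m.
Pressure head at well C: ψ = P/(ρg) = 133.1×1000 / (1000 × 9.81) = 13.57 m.
Total head at well C: h = z + ψ = 102.42 + 13.57 = 115.99 m.
Head difference: h(well G) − h(well C) = 108.18 − 115.99 = -7.81 m.
Hydraulic gradient: i = |Δh| / L = 7.81 / 595 = 0.0131.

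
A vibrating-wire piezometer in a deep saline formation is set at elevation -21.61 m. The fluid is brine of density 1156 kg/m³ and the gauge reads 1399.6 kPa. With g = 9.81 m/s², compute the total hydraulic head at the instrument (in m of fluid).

h ≈ 101.81 m

ψ = P/(ρg) = 1399.6×1000 / (1156 × 9.81) = 123.42 m.
h = z + ψ = -21.61 + 123.42 = 101.81 m.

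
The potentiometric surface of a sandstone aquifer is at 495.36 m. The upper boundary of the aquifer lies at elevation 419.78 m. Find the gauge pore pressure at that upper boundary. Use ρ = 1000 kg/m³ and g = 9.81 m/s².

Pressure head at the aquifer top: ψ = h − z = 495.36 − 419.78 = 75.58 m.
P = ρgψ = 1000 × 9.81 × 75.58 = 741440 Pa ≈ 741 kPa.

P ≈ 741 kPa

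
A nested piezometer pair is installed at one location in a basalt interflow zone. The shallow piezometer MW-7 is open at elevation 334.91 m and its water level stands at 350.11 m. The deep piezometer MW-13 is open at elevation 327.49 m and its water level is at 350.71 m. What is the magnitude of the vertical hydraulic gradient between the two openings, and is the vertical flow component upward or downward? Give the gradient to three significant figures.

|i_v| ≈ 0.0809; vertical flow is upward

Total head at MW-7: h = 350.11 m (water level in the standpipe).
Total head at MW-13: h = 350.71 m.
Δh = h(MW-7) − h(MW-13) = 350.11 − 350.71 = -0.60 m.
Vertical separation Δz = 334.91 − 327.49 = 7.42 m.
|i_v| = |Δh| / Δz = 0.60 / 7.42 = 0.0809.
Head is higher in the deep piezometer, so vertical flow is upward (discharge condition).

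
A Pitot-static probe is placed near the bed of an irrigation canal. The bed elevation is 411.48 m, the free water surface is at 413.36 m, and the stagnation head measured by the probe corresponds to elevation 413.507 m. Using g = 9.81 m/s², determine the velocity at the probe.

v ≈ 1.70 m/s

Near the bed, under hydrostatic conditions, the piezometric head (z + ψ) equals the free-surface elevation, 413.36 m.
Velocity head = total − piezometric = 413.507 − 413.36 = 0.147 m.
v = √(2g·h_v) = √(2 × 9.81 × 0.147) = 1.70 m/s.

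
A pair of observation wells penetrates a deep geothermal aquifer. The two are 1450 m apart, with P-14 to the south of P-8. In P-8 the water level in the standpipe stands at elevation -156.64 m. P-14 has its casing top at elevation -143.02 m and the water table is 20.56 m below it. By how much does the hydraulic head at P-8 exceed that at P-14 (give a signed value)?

Δh ≈ 6.94 m

Total head at P-8: h = -156.64 m (water level in the piezometer is the total head).
Total head at P-14: h = -143.02 − 20.56 = -163.58 m.
Head difference: h(P-8) − h(P-14) = -156.64 − (-163.58) = 6.94 m.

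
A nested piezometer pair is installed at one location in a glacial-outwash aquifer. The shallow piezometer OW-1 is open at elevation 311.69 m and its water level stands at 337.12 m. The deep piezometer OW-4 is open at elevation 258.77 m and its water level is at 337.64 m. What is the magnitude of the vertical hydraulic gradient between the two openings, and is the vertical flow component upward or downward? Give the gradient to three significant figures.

|i_v| ≈ 0.00983; vertical flow is upward

Total head at OW-1: h = 337.12 m (water level in the standpipe).
Total head at OW-4: h = 337.64 m.
Δh = h(OW-1) − h(OW-4) = 337.12 − 337.64 = -0.52 m.
Vertical separation Δz = 311.69 − 258.77 = 52.92 m.
|i_v| = |Δh| / Δz = 0.52 / 52.92 = 0.00983.
Head is higher in the deep piezometer, so vertical flow is upward (discharge condition).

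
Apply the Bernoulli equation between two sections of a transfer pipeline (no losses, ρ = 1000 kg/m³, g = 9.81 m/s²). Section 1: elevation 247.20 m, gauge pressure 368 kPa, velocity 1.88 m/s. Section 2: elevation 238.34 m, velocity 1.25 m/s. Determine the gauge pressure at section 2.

P₂ ≈ 456 kPa

Pressure head at 1: ψ₁ = P₁/(ρg) = 368×1000 / (1000 × 9.81) = 37.51 m.
Velocity heads: v₁²/2g = 1.88²/19.62 = 0.180 m; v₂²/2g = 1.25²/19.62 = 0.080 m.
Total head H = z₁ + ψ₁ + v₁²/2g = 247.20 + 37.51 + 0.180 = 284.89 m.
ψ₂ = H − z₂ − v₂²/2g = 284.89 − 238.34 − 0.080 = 46.47 m.
P₂ = ρgψ₂ = 1000 × 9.81 × 46.47 ≈ 456 kPa.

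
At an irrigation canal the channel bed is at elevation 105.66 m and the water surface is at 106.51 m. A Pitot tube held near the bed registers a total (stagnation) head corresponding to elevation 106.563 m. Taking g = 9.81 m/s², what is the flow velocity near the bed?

v ≈ 1.02 m/s

Near the bed, under hydrostatic conditions, the piezometric head (z + ψ) equals the free-surface elevation, 106.51 m.
Velocity head = total − piezometric = 106.563 − 106.51 = 0.053 m.
v = √(2g·h_v) = √(2 × 9.81 × 0.053) = 1.02 m/s.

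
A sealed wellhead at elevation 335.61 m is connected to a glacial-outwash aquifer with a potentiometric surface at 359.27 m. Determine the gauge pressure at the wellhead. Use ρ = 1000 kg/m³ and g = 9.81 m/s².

Head above the cap: Δh = 359.27 − 335.61 = 23.66 m.
P = ρgΔh = 1000 × 9.81 × 23.66 = 232105 Pa ≈ 232 kPa.

P ≈ 232 kPa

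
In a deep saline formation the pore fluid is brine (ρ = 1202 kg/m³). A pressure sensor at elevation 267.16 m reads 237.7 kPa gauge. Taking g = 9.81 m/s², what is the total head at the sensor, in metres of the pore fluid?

h ≈ 287.32 m

ψ = P/(ρg) = 237.7×1000 / (1202 × 9.81) = 20.16 m.
h = z + ψ = 267.16 + 20.16 = 287.32 m.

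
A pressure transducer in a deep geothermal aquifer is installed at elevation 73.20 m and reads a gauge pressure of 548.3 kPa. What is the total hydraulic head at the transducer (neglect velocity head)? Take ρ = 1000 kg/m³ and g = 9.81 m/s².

h ≈ 129.09 m

ψ = P/(ρg) = 548.3×1000 / (1000 × 9.81) = 55.89 m.
h = z + ψ = 73.20 + 55.89 = 129.09 m.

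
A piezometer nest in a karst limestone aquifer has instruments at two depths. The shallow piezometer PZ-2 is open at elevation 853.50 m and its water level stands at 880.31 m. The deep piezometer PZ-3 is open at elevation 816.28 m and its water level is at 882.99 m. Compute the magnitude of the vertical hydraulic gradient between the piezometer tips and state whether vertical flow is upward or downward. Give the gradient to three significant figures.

|i_v| ≈ 0.0720; vertical flow is upward

Total head at PZ-2: h = 880.31 m (water level in the standpipe).
Total head at PZ-3: h = 882.99 m.
Δh = h(PZ-2) − h(PZ-3) = 880.31 − 882.99 = -2.68 m.
Vertical separation Δz = 853.50 − 816.28 = 37.22 m.
|i_v| = |Δh| / Δz = 2.68 / 37.22 = 0.0720.
Head is higher in the deep piezometer, so vertical flow is upward (discharge condition).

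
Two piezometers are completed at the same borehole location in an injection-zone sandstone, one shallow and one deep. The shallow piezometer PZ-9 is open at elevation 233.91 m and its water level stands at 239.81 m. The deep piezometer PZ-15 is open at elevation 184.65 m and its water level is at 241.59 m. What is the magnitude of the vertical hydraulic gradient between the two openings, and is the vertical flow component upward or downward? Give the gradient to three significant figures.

|i_v| ≈ 0.0361; vertical flow is upward

Total head at PZ-9: h = 239.81 m (water level in the standpipe).
Total head at PZ-15: h = 241.59 m.
Δh = h(PZ-9) − h(PZ-15) = 239.81 − 241.59 = -1.78 m.
Vertical separation Δz = 233.91 − 184.65 = 49.26 m.
|i_v| = |Δh| / Δz = 1.78 / 49.26 = 0.0361.
Head is higher in the deep piezometer, so vertical flow is upward (discharge condition).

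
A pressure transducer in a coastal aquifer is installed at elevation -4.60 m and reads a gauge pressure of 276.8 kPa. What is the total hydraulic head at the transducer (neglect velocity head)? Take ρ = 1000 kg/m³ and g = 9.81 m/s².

ψ = P/(ρg) = 276.8×1000 / (1000 × 9.81) = 28.22 m.
h = z + ψ = -4.60 + 28.22 = 23.62 m.

h ≈ 23.62 m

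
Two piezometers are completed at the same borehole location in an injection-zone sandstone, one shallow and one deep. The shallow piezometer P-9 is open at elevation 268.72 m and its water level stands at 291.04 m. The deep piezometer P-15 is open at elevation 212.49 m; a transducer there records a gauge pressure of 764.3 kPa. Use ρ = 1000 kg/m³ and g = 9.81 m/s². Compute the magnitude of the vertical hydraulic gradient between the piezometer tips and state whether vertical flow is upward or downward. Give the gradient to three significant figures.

|i_v| ≈ 0.0114; vertical flow is downward

Total head at P-9: h = 291.04 m (water level in the standpipe).
Pressure head at P-15: ψ = P/(ρg) = 764.3×1000 / (1000 × 9.81) = 77.91 m.
Total head at P-15: h = z + ψ = 212.49 + 77.91 = 290.40 m.
Δh = h(P-9) − h(P-15) = 291.04 − 290.40 = 0.64 m.
Vertical separation Δz = 268.72 − 212.49 = 56.23 m.
|i_v| = |Δh| / Δz = 0.64 / 56.23 = 0.0114.
Head is higher in the shallow piezometer, so vertical flow is downward (recharge condition).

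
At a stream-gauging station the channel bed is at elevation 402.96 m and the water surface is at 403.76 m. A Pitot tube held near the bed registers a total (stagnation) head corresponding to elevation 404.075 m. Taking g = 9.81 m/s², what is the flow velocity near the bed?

v ≈ 2.49 m/s

Near the bed, under hydrostatic conditions, the piezometric head (z + ψ) equals the free-surface elevation, 403.76 m.
Velocity head = total − piezometric = 404.075 − 403.76 = 0.315 m.
v = √(2g·h_v) = √(2 × 9.81 × 0.315) = 2.49 m/s.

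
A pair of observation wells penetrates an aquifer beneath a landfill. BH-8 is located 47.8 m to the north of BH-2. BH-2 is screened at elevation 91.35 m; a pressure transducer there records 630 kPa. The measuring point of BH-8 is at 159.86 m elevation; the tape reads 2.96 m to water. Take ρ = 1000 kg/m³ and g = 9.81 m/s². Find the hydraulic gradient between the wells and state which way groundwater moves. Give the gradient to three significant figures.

Pressure head at BH-2: ψ = P/(ρg) = 630×1000 / (1000 × 9.81) = 64.22 m.
Total head at BH-2: h = z + ψ = 91.35 + 64.22 = 155.57 m.
Total head at BH-8: h = 159.86 − 2.96 = 156.90 m.
Head difference: h(BH-2) − h(BH-8) = 155.57 − 156.90 = -1.33 m.
Hydraulic gradient: i = |Δh| / L = 1.33 / 47.8 = 0.0278.
Flow is from higher to lower head: from BH-8 toward BH-2, i.e. toward the south.

i ≈ 0.0278; groundwater flows toward the south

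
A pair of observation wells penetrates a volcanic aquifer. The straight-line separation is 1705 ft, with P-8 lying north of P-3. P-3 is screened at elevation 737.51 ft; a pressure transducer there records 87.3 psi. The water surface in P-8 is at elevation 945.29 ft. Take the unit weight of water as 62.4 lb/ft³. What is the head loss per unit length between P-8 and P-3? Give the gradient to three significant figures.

Pressure head at P-3: ψ = 144·P/γ = 144 × 87.3 / 62.4 = 201.46 ft.
Total head at P-3: h = z + ψ = 737.51 + 201.46 = 938.97 ft.
Total head at P-8: h = 945.29 ft (water level in the piezometer is the total head).
Head difference: h(P-3) − h(P-8) = 938.97 − 945.29 = -6.32 ft.
Hydraulic gradient: i = |Δh| / L = 6.32 / 1705 = 0.00371.

i ≈ 0.00371 ft/ft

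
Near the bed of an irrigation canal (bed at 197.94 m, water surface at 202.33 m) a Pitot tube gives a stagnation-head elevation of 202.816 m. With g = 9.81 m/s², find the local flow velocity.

Near the bed, under hydrostatic conditions, the piezometric head (z + ψ) equals the free-surface elevation, 202.33 m.
Velocity head = total − piezometric = 202.816 − 202.33 = 0.486 m.
v = √(2g·h_v) = √(2 × 9.81 × 0.486) = 3.09 m/s.

v ≈ 3.09 m/s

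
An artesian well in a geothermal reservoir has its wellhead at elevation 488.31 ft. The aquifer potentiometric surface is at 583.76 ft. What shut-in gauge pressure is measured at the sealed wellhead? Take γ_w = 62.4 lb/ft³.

P ≈ 41.4 psi

Head above the cap: Δh = 583.76 − 488.31 = 95.45 ft.
P = γΔh/144 = 62.4 × 95.45 / 144 = 41.4 psi.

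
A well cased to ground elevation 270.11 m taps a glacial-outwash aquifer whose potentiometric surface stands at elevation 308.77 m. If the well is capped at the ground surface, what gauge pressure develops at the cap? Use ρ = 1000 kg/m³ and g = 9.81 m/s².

P ≈ 379 kPa

Head above the cap: Δh = 308.77 − 270.11 = 38.66 m.
P = ρgΔh = 1000 × 9.81 × 38.66 = 379255 Pa ≈ 379 kPa.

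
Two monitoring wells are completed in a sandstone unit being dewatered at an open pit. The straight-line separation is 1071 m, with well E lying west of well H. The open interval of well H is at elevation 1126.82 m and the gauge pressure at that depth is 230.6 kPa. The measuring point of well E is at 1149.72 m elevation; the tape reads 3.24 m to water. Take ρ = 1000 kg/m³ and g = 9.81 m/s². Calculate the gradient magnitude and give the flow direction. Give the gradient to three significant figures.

i ≈ 0.00359; groundwater flows toward the west

Pressure head at well H: ψ = P/(ρg) = 230.6×1000 / (1000 × 9.81) = 23.51 m.
Total head at well H: h = z + ψ = 1126.82 + 23.51 = 1150.33 m.
Total head at well E: h = 1149.72 − 3.24 = 1146.48 m.
Head difference: h(well H) − h(well E) = 1150.33 − 1146.48 = 3.85 m.
Hydraulic gradient: i = |Δh| / L = 3.85 / 1071 = 0.00359.
Flow is from higher to lower head: from well H toward well E, i.e. toward the west.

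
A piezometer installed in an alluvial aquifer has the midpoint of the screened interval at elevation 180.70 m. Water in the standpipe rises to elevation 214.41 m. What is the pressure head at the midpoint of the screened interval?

ψ ≈ 33.71 m

Total head h = 214.41 m (the water-surface elevation in the piezometer).
Pressure head ψ = h − z = 214.41 − 180.70 = 33.71 m.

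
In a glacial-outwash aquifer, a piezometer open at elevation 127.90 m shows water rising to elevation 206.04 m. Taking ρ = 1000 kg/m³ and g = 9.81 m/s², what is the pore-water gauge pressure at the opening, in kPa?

Pressure head ψ = h − z = 206.04 − 127.90 = 78.14 m.
P = ρgψ = 1000 × 9.81 × 78.14 = 766553 Pa ≈ 767 kPa.

P ≈ 767 kPa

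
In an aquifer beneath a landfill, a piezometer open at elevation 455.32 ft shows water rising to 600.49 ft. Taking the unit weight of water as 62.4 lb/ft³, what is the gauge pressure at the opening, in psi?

Pressure head ψ = h − z = 600.49 − 455.32 = 145.17 ft.
P = γ·ψ / 144 = 62.4 × 145.17 / 144 = 62.9 psi.

P ≈ 62.9 psi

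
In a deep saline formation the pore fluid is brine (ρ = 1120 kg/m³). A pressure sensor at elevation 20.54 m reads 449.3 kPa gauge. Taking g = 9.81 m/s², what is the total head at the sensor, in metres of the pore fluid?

h ≈ 61.43 m

ψ = P/(ρg) = 449.3×1000 / (1120 × 9.81) = 40.89 m.
h = z + ψ = 20.54 + 40.89 = 61.43 m.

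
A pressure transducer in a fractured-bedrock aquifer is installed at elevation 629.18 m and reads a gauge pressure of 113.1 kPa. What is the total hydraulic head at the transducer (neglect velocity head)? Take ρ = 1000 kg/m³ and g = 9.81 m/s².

ψ = P/(ρg) = 113.1×1000 / (1000 × 9.81) = 11.53 m.
h = z + ψ = 629.18 + 11.53 = 640.71 m.

h ≈ 640.71 m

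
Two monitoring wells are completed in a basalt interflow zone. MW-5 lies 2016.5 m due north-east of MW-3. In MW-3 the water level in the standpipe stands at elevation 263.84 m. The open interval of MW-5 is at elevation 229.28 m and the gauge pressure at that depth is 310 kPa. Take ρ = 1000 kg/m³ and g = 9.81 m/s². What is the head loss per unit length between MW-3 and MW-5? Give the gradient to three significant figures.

i ≈ 0.00147 m/m

Total head at MW-3: h = 263.84 m (water level in the piezometer is the total head).
Pressure head at MW-5: ψ = P/(ρg) = 310×1000 / (1000 × 9.81) = 31.60 m.
Total head at MW-5: h = z + ψ = 229.28 + 31.60 = 260.88 m.
Head difference: h(MW-3) − h(MW-5) = 263.84 − 260.88 = 2.96 m.
Hydraulic gradient: i = |Δh| / L = 2.96 / 2016.5 = 0.00147.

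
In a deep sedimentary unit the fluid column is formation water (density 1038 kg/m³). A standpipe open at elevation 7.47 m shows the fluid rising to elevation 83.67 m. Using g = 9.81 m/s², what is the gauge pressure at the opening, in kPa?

Pressure head ψ = h − z = 83.67 − 7.47 = 76.20 m.
P = ρgψ = 1038 × 9.81 × 76.20 = 775928 Pa ≈ 776 kPa.

P ≈ 776 kPa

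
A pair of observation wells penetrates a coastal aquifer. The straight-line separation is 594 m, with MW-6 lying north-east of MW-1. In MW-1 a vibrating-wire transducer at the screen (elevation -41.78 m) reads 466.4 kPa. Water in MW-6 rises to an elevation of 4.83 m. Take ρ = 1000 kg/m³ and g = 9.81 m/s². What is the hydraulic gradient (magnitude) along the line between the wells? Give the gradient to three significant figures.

i ≈ 0.00157

Pressure head at MW-1: ψ = P/(ρg) = 466.4×1000 / (1000 × 9.81) = 47.54 m.
Total head at MW-1: h = z + ψ = -41.78 + 47.54 = 5.76 m.
Total head at MW-6: h = 4.83 m (water level in the piezometer is the total head).
Head difference: h(MW-1) − h(MW-6) = 5.76 − 4.83 = 0.93 m.
Hydraulic gradient: i = |Δh| / L = 0.93 / 594 = 0.00157.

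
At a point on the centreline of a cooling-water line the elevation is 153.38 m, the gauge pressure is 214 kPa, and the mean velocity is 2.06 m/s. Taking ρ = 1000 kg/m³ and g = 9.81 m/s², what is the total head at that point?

Pressure head ψ = P/(ρg) = 214×1000 / (1000 × 9.81) = 21.81 m.
Velocity head = v²/(2g) = 2.06² / (2 × 9.81) = 0.216 m.
h = z + ψ + v²/(2g) = 153.38 + 21.81 + 0.216 = 175.41 m.

h ≈ 175.41 m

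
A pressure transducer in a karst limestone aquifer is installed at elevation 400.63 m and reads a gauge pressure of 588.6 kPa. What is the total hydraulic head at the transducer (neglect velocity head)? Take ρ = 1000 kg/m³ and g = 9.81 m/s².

h ≈ 460.63 m

ψ = P/(ρg) = 588.6×1000 / (1000 × 9.81) = 60.00 m.
h = z + ψ = 400.63 + 60.00 = 460.63 m.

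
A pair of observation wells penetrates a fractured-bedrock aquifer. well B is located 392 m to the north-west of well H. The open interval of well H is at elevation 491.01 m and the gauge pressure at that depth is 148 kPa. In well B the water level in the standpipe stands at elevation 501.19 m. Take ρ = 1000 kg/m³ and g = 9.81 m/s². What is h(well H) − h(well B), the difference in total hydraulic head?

Pressure head at well H: ψ = P/(ρg) = 148×1000 / (1000 × 9.81) = 15.09 m.
Total head at well H: h = z + ψ = 491.01 + 15.09 = 506.10 m.
Total head at well B: h = 501.19 m (water level in the piezometer is the total head).
Head difference: h(well H) − h(well B) = 506.10 − 501.19 = 4.91 m.

Δh ≈ 4.91 m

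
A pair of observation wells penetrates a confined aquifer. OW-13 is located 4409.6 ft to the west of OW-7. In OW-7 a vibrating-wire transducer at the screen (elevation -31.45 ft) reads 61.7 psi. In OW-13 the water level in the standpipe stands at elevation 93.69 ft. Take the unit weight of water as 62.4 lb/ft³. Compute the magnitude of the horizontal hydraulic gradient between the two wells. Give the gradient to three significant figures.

Pressure head at OW-7: ψ = 144·P/γ = 144 × 61.7 / 62.4 = 142.38 ft.
Total head at OW-7: h = z + ψ = -31.45 + 142.38 = 110.93 ft.
Total head at OW-13: h = 93.69 ft (water level in the piezometer is the total head).
Head difference: h(OW-7) − h(OW-13) = 110.93 − 93.69 = 17.24 ft.
Hydraulic gradient: i = |Δh| / L = 17.24 / 4409.6 = 0.00391.

i ≈ 0.00391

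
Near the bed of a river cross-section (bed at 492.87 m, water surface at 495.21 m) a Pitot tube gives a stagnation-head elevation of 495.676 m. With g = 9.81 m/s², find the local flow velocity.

Near the bed, under hydrostatic conditions, the piezometric head (z + ψ) equals the free-surface elevation, 495.21 m.
Velocity head = total − piezometric = 495.676 − 495.21 = 0.466 m.
v = √(2g·h_v) = √(2 × 9.81 × 0.466) = 3.02 m/s.

v ≈ 3.02 m/s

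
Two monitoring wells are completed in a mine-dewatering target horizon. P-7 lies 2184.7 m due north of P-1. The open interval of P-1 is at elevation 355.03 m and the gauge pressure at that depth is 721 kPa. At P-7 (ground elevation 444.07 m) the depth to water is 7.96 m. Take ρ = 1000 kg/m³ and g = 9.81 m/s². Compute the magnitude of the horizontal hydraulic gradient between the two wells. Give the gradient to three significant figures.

i ≈ 0.00347

Pressure head at P-1: ψ = P/(ρg) = 721×1000 / (1000 × 9.81) = 73.50 m.
Total head at P-1: h = z + ψ = 355.03 + 73.50 = 428.53 m.
Total head at P-7: h = 444.07 − 7.96 = 436.11 m.
Head difference: h(P-1) − h(P-7) = 428.53 − 436.11 = -7.58 m.
Hydraulic gradient: i = |Δh| / L = 7.58 / 2184.7 = 0.00347.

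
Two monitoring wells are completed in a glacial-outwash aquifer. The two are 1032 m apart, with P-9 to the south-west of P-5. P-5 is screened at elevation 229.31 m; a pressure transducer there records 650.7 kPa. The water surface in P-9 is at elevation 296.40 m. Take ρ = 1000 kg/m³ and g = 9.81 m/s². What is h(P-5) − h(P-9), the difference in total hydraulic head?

Δh ≈ -0.76 m

Pressure head at P-5: ψ = P/(ρg) = 650.7×1000 / (1000 × 9.81) = 66.33 m.
Total head at P-5: h = z + ψ = 229.31 + 66.33 = 295.64 m.
Total head at P-9: h = 296.40 m (water level in the piezometer is the total head).
Head difference: h(P-5) − h(P-9) = 295.64 − 296.40 = -0.76 m.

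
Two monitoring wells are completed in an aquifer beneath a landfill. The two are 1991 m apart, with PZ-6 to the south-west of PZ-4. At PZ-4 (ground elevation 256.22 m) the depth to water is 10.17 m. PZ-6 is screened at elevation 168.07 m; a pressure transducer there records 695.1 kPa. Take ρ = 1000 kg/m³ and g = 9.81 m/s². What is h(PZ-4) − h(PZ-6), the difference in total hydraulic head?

Total head at PZ-4: h = 256.22 − 10.17 = 246.05 m.
Pressure head at PZ-6: ψ = P/(ρg) = 695.1×1000 / (1000 × 9.81) = 70.86 m.
Total head at PZ-6: h = z + ψ = 168.07 + 70.86 = 238.93 m.
Head difference: h(PZ-4) − h(PZ-6) = 246.05 − 238.93 = 7.12 m.

Δh ≈ 7.12 m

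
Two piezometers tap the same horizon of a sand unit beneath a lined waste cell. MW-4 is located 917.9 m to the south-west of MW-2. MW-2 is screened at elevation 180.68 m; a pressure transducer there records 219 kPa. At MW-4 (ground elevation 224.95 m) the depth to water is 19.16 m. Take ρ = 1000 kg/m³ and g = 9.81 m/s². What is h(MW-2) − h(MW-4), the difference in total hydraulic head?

Pressure head at MW-2: ψ = P/(ρg) = 219×1000 / (1000 × 9.81) = 22.32 m.
Total head at MW-2: h = z + ψ = 180.68 + 22.32 = 203.00 m.
Total head at MW-4: h = 224.95 − 19.16 = 205.79 m.
Head difference: h(MW-2) − h(MW-4) = 203.00 − 205.79 = -2.79 m.

Δh ≈ -2.79 m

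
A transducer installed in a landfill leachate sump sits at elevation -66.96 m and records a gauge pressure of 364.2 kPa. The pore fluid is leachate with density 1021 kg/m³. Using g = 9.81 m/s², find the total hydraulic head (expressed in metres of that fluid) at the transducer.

h ≈ -30.60 m

ψ = P/(ρg) = 364.2×1000 / (1021 × 9.81) = 36.36 m.
h = z + ψ = -66.96 + 36.36 = -30.60 m.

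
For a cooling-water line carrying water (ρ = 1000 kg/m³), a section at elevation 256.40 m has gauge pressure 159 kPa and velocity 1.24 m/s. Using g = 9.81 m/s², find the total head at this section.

h ≈ 272.69 m

Pressure head ψ = P/(ρg) = 159×1000 / (1000 × 9.81) = 16.21 m.
Velocity head = v²/(2g) = 1.24² / (2 × 9.81) = 0.078 m.
h = z + ψ + v²/(2g) = 256.40 + 16.21 + 0.078 = 272.69 m.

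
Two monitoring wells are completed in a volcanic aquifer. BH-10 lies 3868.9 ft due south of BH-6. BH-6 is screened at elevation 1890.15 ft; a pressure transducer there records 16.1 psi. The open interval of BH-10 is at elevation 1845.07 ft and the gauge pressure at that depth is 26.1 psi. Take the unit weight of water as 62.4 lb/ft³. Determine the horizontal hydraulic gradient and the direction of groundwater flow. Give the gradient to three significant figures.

i ≈ 0.00569; groundwater flows toward the south

Pressure head at BH-6: ψ = 144·P/γ = 144 × 16.1 / 62.4 = 37.15 ft.
Total head at BH-6: h = z + ψ = 1890.15 + 37.15 = 1927.30 ft.
Pressure head at BH-10: ψ = 144·P/γ = 144 × 26.1 / 62.4 = 60.23 ft.
Total head at BH-10: h = z + ψ = 1845.07 + 60.23 = 1905.30 ft.
Head difference: h(BH-6) − h(BH-10) = 1927.30 − 1905.30 = 22.00 ft.
Hydraulic gradient: i = |Δh| / L = 22.00 / 3868.9 = 0.00569.
Flow is from higher to lower head: from BH-6 toward BH-10, i.e. toward the south.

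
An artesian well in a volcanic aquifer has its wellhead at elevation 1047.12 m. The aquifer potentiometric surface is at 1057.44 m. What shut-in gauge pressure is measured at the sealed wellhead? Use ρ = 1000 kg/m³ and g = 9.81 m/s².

Head above the cap: Δh = 1057.44 − 1047.12 = 10.32 m.
P = ρgΔh = 1000 × 9.81 × 10.32 = 101239 Pa ≈ 101 kPa.

P ≈ 101 kPa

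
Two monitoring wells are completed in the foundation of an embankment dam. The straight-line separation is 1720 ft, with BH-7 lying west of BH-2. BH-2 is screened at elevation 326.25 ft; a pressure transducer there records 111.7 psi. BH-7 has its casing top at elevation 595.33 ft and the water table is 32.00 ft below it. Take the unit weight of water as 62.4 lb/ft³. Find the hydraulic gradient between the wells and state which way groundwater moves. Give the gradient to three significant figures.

Pressure head at BH-2: ψ = 144·P/γ = 144 × 111.7 / 62.4 = 257.77 ft.
Total head at BH-2: h = z + ψ = 326.25 + 257.77 = 584.02 ft.
Total head at BH-7: h = 595.33 − 32.00 = 563.33 ft.
Head difference: h(BH-2) − h(BH-7) = 584.02 − 563.33 = 20.69 ft.
Hydraulic gradient: i = |Δh| / L = 20.69 / 1720 = 0.0120.
Flow is from higher to lower head: from BH-2 toward BH-7, i.e. toward the west.

i ≈ 0.0120; groundwater flows toward the west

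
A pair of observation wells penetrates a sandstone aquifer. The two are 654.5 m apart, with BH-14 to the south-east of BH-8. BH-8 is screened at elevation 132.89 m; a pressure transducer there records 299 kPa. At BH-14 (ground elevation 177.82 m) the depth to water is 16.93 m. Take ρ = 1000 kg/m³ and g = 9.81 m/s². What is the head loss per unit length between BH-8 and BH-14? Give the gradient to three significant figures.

Pressure head at BH-8: ψ = P/(ρg) = 299×1000 / (1000 × 9.81) = 30.48 m.
Total head at BH-8: h = z + ψ = 132.89 + 30.48 = 163.37 m.
Total head at BH-14: h = 177.82 − 16.93 = 160.89 m.
Head difference: h(BH-8) − h(BH-14) = 163.37 − 160.89 = 2.48 m.
Hydraulic gradient: i = |Δh| / L = 2.48 / 654.5 = 0.00379.

i ≈ 0.00379 m/m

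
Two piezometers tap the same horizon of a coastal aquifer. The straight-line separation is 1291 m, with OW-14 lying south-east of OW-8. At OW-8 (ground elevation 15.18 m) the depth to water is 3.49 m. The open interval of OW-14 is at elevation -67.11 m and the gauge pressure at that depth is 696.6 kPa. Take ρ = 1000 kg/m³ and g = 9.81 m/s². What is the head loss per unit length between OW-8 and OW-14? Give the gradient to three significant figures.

i ≈ 0.00603 m/m

Total head at OW-8: h = 15.18 − 3.49 = 11.69 m.
Pressure head at OW-14: ψ = P/(ρg) = 696.6×1000 / (1000 × 9.81) = 71.01 m.
Total head at OW-14: h = z + ψ = -67.11 + 71.01 = 3.90 m.
Head difference: h(OW-8) − h(OW-14) = 11.69 − 3.90 = 7.79 m.
Hydraulic gradient: i = |Δh| / L = 7.79 / 1291 = 0.00603.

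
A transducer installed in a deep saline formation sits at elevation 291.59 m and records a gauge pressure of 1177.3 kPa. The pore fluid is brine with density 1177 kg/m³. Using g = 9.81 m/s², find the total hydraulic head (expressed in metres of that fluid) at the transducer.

ψ = P/(ρg) = 1177.3×1000 / (1177 × 9.81) = 101.96 m.
h = z + ψ = 291.59 + 101.96 = 393.55 m.

h ≈ 393.55 m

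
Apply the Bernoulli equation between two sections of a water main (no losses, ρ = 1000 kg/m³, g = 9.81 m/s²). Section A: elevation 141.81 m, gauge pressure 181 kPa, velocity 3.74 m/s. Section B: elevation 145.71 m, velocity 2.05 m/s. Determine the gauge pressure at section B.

Pressure head at A: ψ₁ = P₁/(ρg) = 181×1000 / (1000 × 9.81) = 18.45 m.
Velocity heads: v₁²/2g = 3.74²/19.62 = 0.713 m; v₂²/2g = 2.05²/19.62 = 0.214 m.
Total head H = z₁ + ψ₁ + v₁²/2g = 141.81 + 18.45 + 0.713 = 160.97 m.
ψ₂ = H − z₂ − v₂²/2g = 160.97 − 145.71 − 0.214 = 15.05 m.
P₂ = ρgψ₂ = 1000 × 9.81 × 15.05 ≈ 148 kPa.

P₂ ≈ 148 kPa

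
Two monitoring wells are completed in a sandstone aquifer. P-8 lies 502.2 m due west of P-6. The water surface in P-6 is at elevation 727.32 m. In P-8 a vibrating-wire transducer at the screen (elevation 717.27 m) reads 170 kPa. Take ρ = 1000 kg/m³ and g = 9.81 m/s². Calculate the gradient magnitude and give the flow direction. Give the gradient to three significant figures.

Total head at P-6: h = 727.32 m (water level in the piezometer is the total head).
Pressure head at P-8: ψ = P/(ρg) = 170×1000 / (1000 × 9.81) = 17.33 m.
Total head at P-8: h = z + ψ = 717.27 + 17.33 = 734.60 m.
Head difference: h(P-6) − h(P-8) = 727.32 − 734.60 = -7.28 m.
Hydraulic gradient: i = |Δh| / L = 7.28 / 502.2 = 0.0145.
Flow is from higher to lower head: from P-8 toward P-6, i.e. toward the east.

i ≈ 0.0145; groundwater flows toward the east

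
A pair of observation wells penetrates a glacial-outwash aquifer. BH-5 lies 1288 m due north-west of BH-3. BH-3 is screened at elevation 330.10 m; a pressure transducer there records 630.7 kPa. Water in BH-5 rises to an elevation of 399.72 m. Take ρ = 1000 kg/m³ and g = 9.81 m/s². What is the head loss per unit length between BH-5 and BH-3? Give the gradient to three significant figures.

Pressure head at BH-3: ψ = P/(ρg) = 630.7×1000 / (1000 × 9.81) = 64.29 m.
Total head at BH-3: h = z + ψ = 330.10 + 64.29 = 394.39 m.
Total head at BH-5: h = 399.72 m (water level in the piezometer is the total head).
Head difference: h(BH-3) − h(BH-5) = 394.39 − 399.72 = -5.33 m.
Hydraulic gradient: i = |Δh| / L = 5.33 / 1288 = 0.00414.

i ≈ 0.00414 m/m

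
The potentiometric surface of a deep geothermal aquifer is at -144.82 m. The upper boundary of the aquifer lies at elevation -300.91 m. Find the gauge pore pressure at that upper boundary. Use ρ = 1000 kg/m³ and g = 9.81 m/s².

P ≈ 1530 kPa

Pressure head at the aquifer top: ψ = h − z = -144.82 − (-300.91) = 156.09 m.
P = ρgψ = 1000 × 9.81 × 156.09 = 1531243 Pa ≈ 1530 kPa.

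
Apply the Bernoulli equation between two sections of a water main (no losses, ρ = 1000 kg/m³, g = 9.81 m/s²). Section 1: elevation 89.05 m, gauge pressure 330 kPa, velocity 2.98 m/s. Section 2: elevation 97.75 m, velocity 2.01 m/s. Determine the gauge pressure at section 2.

P₂ ≈ 247 kPa

Pressure head at 1: ψ₁ = P₁/(ρg) = 330×1000 / (1000 × 9.81) = 33.64 m.
Velocity heads: v₁²/2g = 2.98²/19.62 = 0.453 m; v₂²/2g = 2.01²/19.62 = 0.206 m.
Total head H = z₁ + ψ₁ + v₁²/2g = 89.05 + 33.64 + 0.453 = 123.14 m.
ψ₂ = H − z₂ − v₂²/2g = 123.14 − 97.75 − 0.206 = 25.18 m.
P₂ = ρgψ₂ = 1000 × 9.81 × 25.18 ≈ 247 kPa.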